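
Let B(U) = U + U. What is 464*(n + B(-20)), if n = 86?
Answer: 21344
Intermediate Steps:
B(U) = 2*U
464*(n + B(-20)) = 464*(86 + 2*(-20)) = 464*(86 - 40) = 464*46 = 21344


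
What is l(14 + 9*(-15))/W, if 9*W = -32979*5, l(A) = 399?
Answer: -1197/54965 ≈ -0.021777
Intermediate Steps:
W = -54965/3 (W = (-32979*5)/9 = (⅑)*(-164895) = -54965/3 ≈ -18322.)
l(14 + 9*(-15))/W = 399/(-54965/3) = 399*(-3/54965) = -1197/54965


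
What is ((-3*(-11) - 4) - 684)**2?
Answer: 429025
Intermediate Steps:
((-3*(-11) - 4) - 684)**2 = ((33 - 4) - 684)**2 = (29 - 684)**2 = (-655)**2 = 429025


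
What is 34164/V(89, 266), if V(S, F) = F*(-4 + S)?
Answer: 17082/11305 ≈ 1.5110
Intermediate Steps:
34164/V(89, 266) = 34164/((266*(-4 + 89))) = 34164/((266*85)) = 34164/22610 = 34164*(1/22610) = 17082/11305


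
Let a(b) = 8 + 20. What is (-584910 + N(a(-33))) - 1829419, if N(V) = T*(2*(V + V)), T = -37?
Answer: -2418473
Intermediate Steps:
a(b) = 28
N(V) = -148*V (N(V) = -74*(V + V) = -74*2*V = -148*V)
(-584910 + N(a(-33))) - 1829419 = (-584910 - 148*28) - 1829419 = (-584910 - 4144) - 1829419 = -589054 - 1829419 = -2418473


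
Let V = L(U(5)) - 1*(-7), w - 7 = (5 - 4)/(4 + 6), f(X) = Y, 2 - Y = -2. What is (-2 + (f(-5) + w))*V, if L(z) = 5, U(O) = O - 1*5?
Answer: 546/5 ≈ 109.20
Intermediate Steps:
Y = 4 (Y = 2 - 1*(-2) = 2 + 2 = 4)
f(X) = 4
U(O) = -5 + O (U(O) = O - 5 = -5 + O)
w = 71/10 (w = 7 + (5 - 4)/(4 + 6) = 7 + 1/10 = 71/10 ≈ 7.1000)
V = 12 (V = 5 - 1*(-7) = 5 + 7 = 12)
(-2 + (f(-5) + w))*V = (-2 + (4 + 71/10))*12 = (-2 + 111/10)*12 = (91/10)*12 = 546/5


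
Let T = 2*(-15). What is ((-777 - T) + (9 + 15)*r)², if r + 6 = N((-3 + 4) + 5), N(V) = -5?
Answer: 1022121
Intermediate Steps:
r = -11 (r = -6 - 5 = -11)
T = -30
((-777 - T) + (9 + 15)*r)² = ((-777 - 1*(-30)) + (9 + 15)*(-11))² = ((-777 + 30) + 24*(-11))² = (-747 - 264)² = (-1011)² = 1022121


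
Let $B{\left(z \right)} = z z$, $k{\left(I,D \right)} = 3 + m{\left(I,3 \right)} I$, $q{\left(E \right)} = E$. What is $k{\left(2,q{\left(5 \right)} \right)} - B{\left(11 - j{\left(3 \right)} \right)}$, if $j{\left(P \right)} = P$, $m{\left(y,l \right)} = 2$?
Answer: $-57$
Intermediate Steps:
$k{\left(I,D \right)} = 3 + 2 I$
$B{\left(z \right)} = z^{2}$
$k{\left(2,q{\left(5 \right)} \right)} - B{\left(11 - j{\left(3 \right)} \right)} = \left(3 + 2 \cdot 2\right) - \left(11 - 3\right)^{2} = \left(3 + 4\right) - \left(11 - 3\right)^{2} = 7 - 8^{2} = 7 - 64 = -57$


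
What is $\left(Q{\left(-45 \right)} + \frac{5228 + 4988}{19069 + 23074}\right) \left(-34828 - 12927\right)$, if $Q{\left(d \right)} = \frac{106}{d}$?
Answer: $\frac{38275040338}{379287} \approx 1.0091 \cdot 10^{5}$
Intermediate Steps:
$\left(Q{\left(-45 \right)} + \frac{5228 + 4988}{19069 + 23074}\right) \left(-34828 - 12927\right) = \left(\frac{106}{-45} + \frac{5228 + 4988}{19069 + 23074}\right) \left(-34828 - 12927\right) = \left(106 \left(- \frac{1}{45}\right) + \frac{10216}{42143}\right) \left(-47755\right) = \left(- \frac{106}{45} + 10216 \cdot \frac{1}{42143}\right) \left(-47755\right) = \left(- \frac{106}{45} + \frac{10216}{42143}\right) \left(-47755\right) = \left(- \frac{4007438}{1896435}\right) \left(-47755\right) = \frac{38275040338}{379287}$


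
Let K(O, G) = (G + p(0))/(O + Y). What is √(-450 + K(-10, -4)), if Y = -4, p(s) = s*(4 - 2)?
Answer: 2*I*√5509/7 ≈ 21.206*I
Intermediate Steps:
p(s) = 2*s (p(s) = s*2 = 2*s)
K(O, G) = G/(-4 + O) (K(O, G) = (G + 2*0)/(O - 4) = (G + 0)/(-4 + O) = G/(-4 + O))
√(-450 + K(-10, -4)) = √(-450 - 4/(-4 - 10)) = √(-450 - 4/(-14)) = √(-450 - 4*(-1/14)) = √(-450 + 2/7) = √(-3148/7) = 2*I*√5509/7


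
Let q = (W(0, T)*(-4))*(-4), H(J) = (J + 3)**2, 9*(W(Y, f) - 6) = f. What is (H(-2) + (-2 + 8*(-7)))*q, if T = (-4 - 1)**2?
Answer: -24016/3 ≈ -8005.3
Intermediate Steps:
T = 25 (T = (-5)**2 = 25)
W(Y, f) = 6 + f/9
H(J) = (3 + J)**2
q = 1264/9 (q = ((6 + (1/9)*25)*(-4))*(-4) = ((6 + 25/9)*(-4))*(-4) = ((79/9)*(-4))*(-4) = -316/9*(-4) = 1264/9 ≈ 140.44)
(H(-2) + (-2 + 8*(-7)))*q = ((3 - 2)**2 + (-2 + 8*(-7)))*(1264/9) = (1**2 + (-2 - 56))*(1264/9) = (1 - 58)*(1264/9) = -57*1264/9 = -24016/3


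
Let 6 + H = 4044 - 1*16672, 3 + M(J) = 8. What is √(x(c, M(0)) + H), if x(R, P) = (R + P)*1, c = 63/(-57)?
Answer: 2*I*√1139867/19 ≈ 112.38*I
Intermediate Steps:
M(J) = 5 (M(J) = -3 + 8 = 5)
c = -21/19 (c = 63*(-1/57) = -21/19 ≈ -1.1053)
x(R, P) = P + R (x(R, P) = (P + R)*1 = P + R)
H = -12634 (H = -6 + (4044 - 1*16672) = -6 + (4044 - 16672) = -6 - 12628 = -12634)
√(x(c, M(0)) + H) = √((5 - 21/19) - 12634) = √(74/19 - 12634) = √(-239972/19) = 2*I*√1139867/19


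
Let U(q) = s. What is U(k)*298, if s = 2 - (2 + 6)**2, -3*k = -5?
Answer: -18476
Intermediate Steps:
k = 5/3 (k = -1/3*(-5) = 5/3 ≈ 1.6667)
s = -62 (s = 2 - 1*8**2 = 2 - 1*64 = 2 - 64 = -62)
U(q) = -62
U(k)*298 = -62*298 = -18476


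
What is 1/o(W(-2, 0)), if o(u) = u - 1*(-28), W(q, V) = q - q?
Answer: 1/28 ≈ 0.035714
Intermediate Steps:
W(q, V) = 0
o(u) = 28 + u (o(u) = u + 28 = 28 + u)
1/o(W(-2, 0)) = 1/(28 + 0) = 1/28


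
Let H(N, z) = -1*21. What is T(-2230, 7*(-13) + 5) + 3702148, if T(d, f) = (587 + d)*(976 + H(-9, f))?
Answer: 2133083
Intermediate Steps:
H(N, z) = -21
T(d, f) = 560585 + 955*d (T(d, f) = (587 + d)*(976 - 21) = (587 + d)*955 = 560585 + 955*d)
T(-2230, 7*(-13) + 5) + 3702148 = (560585 + 955*(-2230)) + 3702148 = (560585 - 2129650) + 3702148 = -1569065 + 3702148 = 2133083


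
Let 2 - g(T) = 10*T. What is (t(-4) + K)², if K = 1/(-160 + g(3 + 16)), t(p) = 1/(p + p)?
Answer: 7921/484416 ≈ 0.016352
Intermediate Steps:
t(p) = 1/(2*p)
g(T) = 2 - 10*T
K = -1/348 (K = 1/(-160 + (2 - 10*(3 + 16))) = 1/(-160 + (2 - 10*19)) = 1/(-160 + (2 - 190)) = 1/(-160 - 188) = 1/(-348) = -1/348 ≈ -0.0028736)
(t(-4) + K)² = ((½)/(-4) - 1/348)² = ((½)*(-¼) - 1/348)² = (-⅛ - 1/348)² = (-89/696)² = 7921/484416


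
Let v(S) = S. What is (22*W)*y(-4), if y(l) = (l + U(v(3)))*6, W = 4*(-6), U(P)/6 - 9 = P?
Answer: -215424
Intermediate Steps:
U(P) = 54 + 6*P
W = -24
y(l) = 432 + 6*l (y(l) = (l + (54 + 6*3))*6 = (l + (54 + 18))*6 = (l + 72)*6 = (72 + l)*6 = 432 + 6*l)
(22*W)*y(-4) = (22*(-24))*(432 + 6*(-4)) = -528*(432 - 24) = -528*408 = -215424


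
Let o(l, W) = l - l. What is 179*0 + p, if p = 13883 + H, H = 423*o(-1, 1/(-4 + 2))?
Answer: 13883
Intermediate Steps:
o(l, W) = 0
H = 0 (H = 423*0 = 0)
p = 13883 (p = 13883 + 0 = 13883)
179*0 + p = 179*0 + 13883 = 0 + 13883 = 13883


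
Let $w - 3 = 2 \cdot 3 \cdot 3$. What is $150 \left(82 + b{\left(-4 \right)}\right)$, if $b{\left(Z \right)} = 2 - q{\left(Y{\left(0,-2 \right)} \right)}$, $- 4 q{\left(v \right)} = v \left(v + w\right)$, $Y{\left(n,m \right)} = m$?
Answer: $11175$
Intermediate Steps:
$w = 21$ ($w = 3 + 2 \cdot 3 \cdot 3 = 3 + 6 \cdot 3 = 3 + 18 = 21$)
$q{\left(v \right)} = - \frac{v \left(21 + v\right)}{4}$ ($q{\left(v \right)} = - \frac{v \left(v + 21\right)}{4} = - \frac{v \left(21 + v\right)}{4}$)
$b{\left(Z \right)} = - \frac{15}{2}$ ($b{\left(Z \right)} = 2 - \left(- \frac{1}{4}\right) \left(-2\right) \left(21 - 2\right) = 2 - \left(- \frac{1}{4}\right) \left(-2\right) 19 = 2 - \frac{19}{2} = - \frac{15}{2}$)
$150 \left(82 + b{\left(-4 \right)}\right) = 150 \left(82 - \frac{15}{2}\right) = 150 \cdot \frac{149}{2} = 11175$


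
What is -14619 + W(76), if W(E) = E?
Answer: -14543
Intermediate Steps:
-14619 + W(76) = -14619 + 76 = -14543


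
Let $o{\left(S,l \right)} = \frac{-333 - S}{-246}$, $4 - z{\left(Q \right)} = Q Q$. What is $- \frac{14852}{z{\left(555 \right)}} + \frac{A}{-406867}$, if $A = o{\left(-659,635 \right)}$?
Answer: $\frac{9409028045}{195124055259} \approx 0.048221$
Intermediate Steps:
$z{\left(Q \right)} = 4 - Q^{2}$ ($z{\left(Q \right)} = 4 - Q Q = 4 - Q^{2}$)
$o{\left(S,l \right)} = \frac{111}{82} + \frac{S}{246}$ ($o{\left(S,l \right)} = \left(-333 - S\right) \left(- \frac{1}{246}\right) = \frac{111}{82} + \frac{S}{246}$)
$A = - \frac{163}{123}$ ($A = \frac{111}{82} + \frac{1}{246} \left(-659\right) = \frac{111}{82} - \frac{659}{246} = - \frac{163}{123} \approx -1.3252$)
$- \frac{14852}{z{\left(555 \right)}} + \frac{A}{-406867} = - \frac{14852}{4 - 555^{2}} - \frac{163}{123 \left(-406867\right)} = - \frac{14852}{4 - 308025} - - \frac{163}{50044641} = - \frac{14852}{4 - 308025} + \frac{163}{50044641} = - \frac{14852}{-308021} + \frac{163}{50044641} = \left(-14852\right) \left(- \frac{1}{308021}\right) + \frac{163}{50044641} = \frac{188}{3899} + \frac{163}{50044641} = \frac{9409028045}{195124055259}$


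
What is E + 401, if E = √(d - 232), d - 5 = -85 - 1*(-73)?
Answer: 401 + I*√239 ≈ 401.0 + 15.46*I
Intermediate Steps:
d = -7 (d = 5 + (-85 - 1*(-73)) = 5 + (-85 + 73) = 5 - 12 = -7)
E = I*√239 (E = √(-7 - 232) = √(-239) = I*√239 ≈ 15.46*I)
E + 401 = I*√239 + 401 = 401 + I*√239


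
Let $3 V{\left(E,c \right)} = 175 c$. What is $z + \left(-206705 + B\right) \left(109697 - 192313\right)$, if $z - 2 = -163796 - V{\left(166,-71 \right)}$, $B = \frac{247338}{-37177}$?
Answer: $\frac{272096289801845}{15933} \approx 1.7078 \cdot 10^{10}$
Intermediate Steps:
$V{\left(E,c \right)} = \frac{175 c}{3}$
$B = - \frac{35334}{5311}$ ($B = 247338 \left(- \frac{1}{37177}\right) = - \frac{35334}{5311} \approx -6.653$)
$z = - \frac{478957}{3}$ ($z = 2 - \left(163796 + \frac{175}{3} \left(-71\right)\right) = 2 - \frac{478963}{3} = - \frac{478957}{3} \approx -1.5965 \cdot 10^{5}$)
$z + \left(-206705 + B\right) \left(109697 - 192313\right) = - \frac{478957}{3} + \left(-206705 - \frac{35334}{5311}\right) \left(109697 - 192313\right) = - \frac{478957}{3} - - \frac{90699611180824}{5311} = - \frac{478957}{3} + \frac{90699611180824}{5311} = \frac{272096289801845}{15933}$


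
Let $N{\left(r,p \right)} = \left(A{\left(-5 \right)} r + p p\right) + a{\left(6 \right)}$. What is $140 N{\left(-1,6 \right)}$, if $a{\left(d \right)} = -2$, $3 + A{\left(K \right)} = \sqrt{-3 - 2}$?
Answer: $5180 - 140 i \sqrt{5} \approx 5180.0 - 313.05 i$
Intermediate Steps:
$A{\left(K \right)} = -3 + i \sqrt{5}$ ($A{\left(K \right)} = -3 + \sqrt{-3 - 2} = -3 + \sqrt{-5} = -3 + i \sqrt{5}$)
$N{\left(r,p \right)} = -2 + p^{2} + r \left(-3 + i \sqrt{5}\right)$ ($N{\left(r,p \right)} = \left(\left(-3 + i \sqrt{5}\right) r + p p\right) - 2 = \left(r \left(-3 + i \sqrt{5}\right) + p^{2}\right) - 2 = \left(p^{2} + r \left(-3 + i \sqrt{5}\right)\right) - 2 = -2 + p^{2} + r \left(-3 + i \sqrt{5}\right)$)
$140 N{\left(-1,6 \right)} = 140 \left(-2 + 6^{2} - - (3 - i \sqrt{5})\right) = 140 \left(-2 + 36 + \left(3 - i \sqrt{5}\right)\right) = 140 \left(37 - i \sqrt{5}\right) = 5180 - 140 i \sqrt{5}$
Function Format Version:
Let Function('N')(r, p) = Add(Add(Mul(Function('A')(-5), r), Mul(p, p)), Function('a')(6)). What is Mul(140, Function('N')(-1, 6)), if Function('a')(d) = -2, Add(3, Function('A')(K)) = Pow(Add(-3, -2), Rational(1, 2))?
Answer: Add(5180, Mul(-140, I, Pow(5, Rational(1, 2)))) ≈ Add(5180.0, Mul(-313.05, I))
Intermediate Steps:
Function('A')(K) = Add(-3, Mul(I, Pow(5, Rational(1, 2)))) (Function('A')(K) = Add(-3, Pow(Add(-3, -2), Rational(1, 2))) = Add(-3, Pow(-5, Rational(1, 2))) = Add(-3, Mul(I, Pow(5, Rational(1, 2)))))
Function('N')(r, p) = Add(-2, Pow(p, 2), Mul(r, Add(-3, Mul(I, Pow(5, Rational(1, 2)))))) (Function('N')(r, p) = Add(Add(Mul(Add(-3, Mul(I, Pow(5, Rational(1, 2)))), r), Mul(p, p)), -2) = Add(Add(Mul(r, Add(-3, Mul(I, Pow(5, Rational(1, 2))))), Pow(p, 2)), -2) = Add(Add(Pow(p, 2), Mul(r, Add(-3, Mul(I, Pow(5, Rational(1, 2)))))), -2) = Add(-2, Pow(p, 2), Mul(r, Add(-3, Mul(I, Pow(5, Rational(1, 2)))))))
Mul(140, Function('N')(-1, 6)) = Mul(140, Add(-2, Pow(6, 2), Mul(-1, -1, Add(3, Mul(-1, I, Pow(5, Rational(1, 2))))))) = Mul(140, Add(-2, 36, Add(3, Mul(-1, I, Pow(5, Rational(1, 2)))))) = Mul(140, Add(37, Mul(-1, I, Pow(5, Rational(1, 2))))) = Add(5180, Mul(-140, I, Pow(5, Rational(1, 2))))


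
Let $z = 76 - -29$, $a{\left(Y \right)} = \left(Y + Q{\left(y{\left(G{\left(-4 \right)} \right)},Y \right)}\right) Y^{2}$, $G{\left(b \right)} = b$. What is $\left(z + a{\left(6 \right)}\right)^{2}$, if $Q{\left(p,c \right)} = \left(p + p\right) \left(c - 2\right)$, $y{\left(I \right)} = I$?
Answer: $690561$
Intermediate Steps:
$Q{\left(p,c \right)} = 2 p \left(-2 + c\right)$
$a{\left(Y \right)} = Y^{2} \left(16 - 7 Y\right)$ ($a{\left(Y \right)} = \left(Y + 2 \left(-4\right) \left(-2 + Y\right)\right) Y^{2} = \left(Y - \left(-16 + 8 Y\right)\right) Y^{2} = \left(16 - 7 Y\right) Y^{2} = Y^{2} \left(16 - 7 Y\right)$)
$z = 105$ ($z = 76 + 29 = 105$)
$\left(z + a{\left(6 \right)}\right)^{2} = \left(105 + 6^{2} \left(16 - 42\right)\right)^{2} = \left(105 + 36 \left(16 - 42\right)\right)^{2} = \left(105 + 36 \left(-26\right)\right)^{2} = \left(105 - 936\right)^{2} = \left(-831\right)^{2} = 690561$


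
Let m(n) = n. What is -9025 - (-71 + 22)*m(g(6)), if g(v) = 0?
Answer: -9025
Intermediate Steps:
-9025 - (-71 + 22)*m(g(6)) = -9025 - (-71 + 22)*0 = -9025 - (-49)*0 = -9025 - 1*0 = -9025 + 0 = -9025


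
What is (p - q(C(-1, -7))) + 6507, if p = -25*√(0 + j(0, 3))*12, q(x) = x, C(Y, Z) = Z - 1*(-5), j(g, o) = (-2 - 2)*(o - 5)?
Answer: 6509 - 600*√2 ≈ 5660.5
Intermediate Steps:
j(g, o) = 20 - 4*o (j(g, o) = -4*(-5 + o) = 20 - 4*o)
C(Y, Z) = 5 + Z (C(Y, Z) = Z + 5 = 5 + Z)
p = -600*√2 (p = -25*√(0 + (20 - 4*3))*12 = -25*√(0 + (20 - 12))*12 = -25*√(0 + 8)*12 = -50*√2*12 = -600*√2 ≈ -848.53)
(p - q(C(-1, -7))) + 6507 = (-600*√2 - (5 - 7)) + 6507 = (-600*√2 - 1*(-2)) + 6507 = (-600*√2 + 2) + 6507 = (2 - 600*√2) + 6507 = 6509 - 600*√2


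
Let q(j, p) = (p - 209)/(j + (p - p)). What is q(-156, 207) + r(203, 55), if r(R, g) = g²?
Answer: 235951/78 ≈ 3025.0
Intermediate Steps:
q(j, p) = (-209 + p)/j (q(j, p) = (-209 + p)/(j + 0) = (-209 + p)/j)
q(-156, 207) + r(203, 55) = (-209 + 207)/(-156) + 55² = -1/156*(-2) + 3025 = 1/78 + 3025 = 235951/78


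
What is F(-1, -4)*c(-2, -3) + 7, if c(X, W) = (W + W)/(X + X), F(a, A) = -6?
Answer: -2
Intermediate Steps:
c(X, W) = W/X (c(X, W) = (2*W)/((2*X)) = (2*W)*(1/(2*X)) = W/X)
F(-1, -4)*c(-2, -3) + 7 = -(-18)/(-2) + 7 = -(-18)*(-1)/2 + 7 = -6*3/2 + 7 = -9 + 7 = -2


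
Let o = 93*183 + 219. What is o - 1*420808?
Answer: -403570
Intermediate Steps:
o = 17238 (o = 17019 + 219 = 17238)
o - 1*420808 = 17238 - 1*420808 = 17238 - 420808 = -403570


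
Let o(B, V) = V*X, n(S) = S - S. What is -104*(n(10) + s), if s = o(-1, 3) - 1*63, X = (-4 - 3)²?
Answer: -8736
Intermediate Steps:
n(S) = 0
X = 49 (X = (-7)² = 49)
o(B, V) = 49*V (o(B, V) = V*49 = 49*V)
s = 84 (s = 49*3 - 1*63 = 147 - 63 = 84)
-104*(n(10) + s) = -104*(0 + 84) = -104*84 = -8736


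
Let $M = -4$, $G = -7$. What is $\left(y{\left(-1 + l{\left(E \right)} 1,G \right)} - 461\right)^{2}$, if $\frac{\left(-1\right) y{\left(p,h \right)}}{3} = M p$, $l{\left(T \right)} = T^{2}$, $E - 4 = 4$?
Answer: $87025$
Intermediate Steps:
$E = 8$ ($E = 4 + 4 = 8$)
$y{\left(p,h \right)} = 12 p$ ($y{\left(p,h \right)} = - 3 \left(- 4 p\right) = 12 p$)
$\left(y{\left(-1 + l{\left(E \right)} 1,G \right)} - 461\right)^{2} = \left(12 \left(-1 + 8^{2} \cdot 1\right) - 461\right)^{2} = \left(12 \left(-1 + 64 \cdot 1\right) - 461\right)^{2} = \left(12 \left(-1 + 64\right) - 461\right)^{2} = \left(12 \cdot 63 - 461\right)^{2} = \left(756 - 461\right)^{2} = 295^{2} = 87025$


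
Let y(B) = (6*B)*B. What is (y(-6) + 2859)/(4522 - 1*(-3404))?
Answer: 1025/2642 ≈ 0.38796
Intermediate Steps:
y(B) = 6*B²
(y(-6) + 2859)/(4522 - 1*(-3404)) = (6*(-6)² + 2859)/(4522 - 1*(-3404)) = (6*36 + 2859)/(4522 + 3404) = (216 + 2859)/7926 = 3075*(1/7926) = 1025/2642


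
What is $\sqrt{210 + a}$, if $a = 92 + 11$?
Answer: $\sqrt{313} \approx 17.692$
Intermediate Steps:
$a = 103$
$\sqrt{210 + a} = \sqrt{210 + 103} = \sqrt{313}$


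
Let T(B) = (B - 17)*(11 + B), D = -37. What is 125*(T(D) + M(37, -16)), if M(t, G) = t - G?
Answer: 182125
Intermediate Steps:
T(B) = (-17 + B)*(11 + B)
125*(T(D) + M(37, -16)) = 125*((-187 + (-37)² - 6*(-37)) + (37 - 1*(-16))) = 125*((-187 + 1369 + 222) + (37 + 16)) = 125*(1404 + 53) = 125*1457 = 182125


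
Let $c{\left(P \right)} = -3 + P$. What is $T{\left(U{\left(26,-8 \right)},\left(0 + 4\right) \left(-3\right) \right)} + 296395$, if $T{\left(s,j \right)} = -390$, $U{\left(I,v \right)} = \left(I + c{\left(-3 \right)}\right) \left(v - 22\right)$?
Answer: $296005$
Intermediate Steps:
$U{\left(I,v \right)} = \left(-22 + v\right) \left(-6 + I\right)$ ($U{\left(I,v \right)} = \left(I - 6\right) \left(v - 22\right) = \left(I - 6\right) \left(-22 + v\right) = \left(-6 + I\right) \left(-22 + v\right) = \left(-22 + v\right) \left(-6 + I\right)$)
$T{\left(U{\left(26,-8 \right)},\left(0 + 4\right) \left(-3\right) \right)} + 296395 = -390 + 296395 = 296005$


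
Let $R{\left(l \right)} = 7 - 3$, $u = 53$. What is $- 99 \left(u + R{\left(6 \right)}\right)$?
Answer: $-5643$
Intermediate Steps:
$R{\left(l \right)} = 4$
$- 99 \left(u + R{\left(6 \right)}\right) = - 99 \left(53 + 4\right) = \left(-99\right) 57 = -5643$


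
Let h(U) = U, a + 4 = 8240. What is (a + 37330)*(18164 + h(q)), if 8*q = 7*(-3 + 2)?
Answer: 3310483815/4 ≈ 8.2762e+8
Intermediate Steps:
q = -7/8 (q = (7*(-3 + 2))/8 = (7*(-1))/8 = (1/8)*(-7) = -7/8 ≈ -0.87500)
a = 8236 (a = -4 + 8240 = 8236)
(a + 37330)*(18164 + h(q)) = (8236 + 37330)*(18164 - 7/8) = 45566*(145305/8) = 3310483815/4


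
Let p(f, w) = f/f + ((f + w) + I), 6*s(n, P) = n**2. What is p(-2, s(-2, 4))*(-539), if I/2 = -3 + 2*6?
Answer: -28567/3 ≈ -9522.3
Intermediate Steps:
I = 18 (I = 2*(-3 + 2*6) = 2*(-3 + 12) = 2*9 = 18)
s(n, P) = n**2/6
p(f, w) = 19 + f + w (p(f, w) = f/f + ((f + w) + 18) = 1 + (18 + f + w) = 19 + f + w)
p(-2, s(-2, 4))*(-539) = (19 - 2 + (1/6)*(-2)**2)*(-539) = (19 - 2 + (1/6)*4)*(-539) = (19 - 2 + 2/3)*(-539) = (53/3)*(-539) = -28567/3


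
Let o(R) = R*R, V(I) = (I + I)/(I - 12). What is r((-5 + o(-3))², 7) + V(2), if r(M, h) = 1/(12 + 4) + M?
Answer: 1253/80 ≈ 15.663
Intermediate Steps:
V(I) = 2*I/(-12 + I) (V(I) = (2*I)/(-12 + I) = 2*I/(-12 + I))
o(R) = R²
r(M, h) = 1/16 + M
r((-5 + o(-3))², 7) + V(2) = (1/16 + (-5 + (-3)²)²) + 2*2/(-12 + 2) = (1/16 + (-5 + 9)²) + 2*2/(-10) = (1/16 + 4²) + 2*2*(-⅒) = (1/16 + 16) - ⅖ = 257/16 - ⅖ = 1253/80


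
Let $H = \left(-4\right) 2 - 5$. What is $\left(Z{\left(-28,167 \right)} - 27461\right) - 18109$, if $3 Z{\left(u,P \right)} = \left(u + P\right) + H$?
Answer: $-45528$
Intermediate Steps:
$H = -13$ ($H = -8 - 5 = -13$)
$Z{\left(u,P \right)} = - \frac{13}{3} + \frac{P}{3} + \frac{u}{3}$ ($Z{\left(u,P \right)} = \frac{\left(u + P\right) - 13}{3} = \frac{\left(P + u\right) - 13}{3} = \frac{-13 + P + u}{3} = - \frac{13}{3} + \frac{P}{3} + \frac{u}{3}$)
$\left(Z{\left(-28,167 \right)} - 27461\right) - 18109 = \left(\left(- \frac{13}{3} + \frac{1}{3} \cdot 167 + \frac{1}{3} \left(-28\right)\right) - 27461\right) - 18109 = \left(\left(- \frac{13}{3} + \frac{167}{3} - \frac{28}{3}\right) - 27461\right) - 18109 = \left(42 - 27461\right) - 18109 = -27419 - 18109 = -45528$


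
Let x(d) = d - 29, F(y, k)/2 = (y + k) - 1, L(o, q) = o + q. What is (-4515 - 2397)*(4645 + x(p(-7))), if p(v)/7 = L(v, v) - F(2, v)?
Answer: -31809024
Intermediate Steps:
F(y, k) = -2 + 2*k + 2*y (F(y, k) = 2*((y + k) - 1) = 2*((k + y) - 1) = 2*(-1 + k + y) = -2 + 2*k + 2*y)
p(v) = -14 (p(v) = 7*((v + v) - (-2 + 2*v + 2*2)) = 7*(2*v - (-2 + 2*v + 4)) = 7*(2*v - (2 + 2*v)) = 7*(2*v + (-2 - 2*v)) = 7*(-2) = -14)
x(d) = -29 + d
(-4515 - 2397)*(4645 + x(p(-7))) = (-4515 - 2397)*(4645 + (-29 - 14)) = -6912*(4645 - 43) = -6912*4602 = -31809024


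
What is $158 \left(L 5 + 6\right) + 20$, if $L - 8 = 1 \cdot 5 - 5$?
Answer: $7288$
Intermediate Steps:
$L = 8$ ($L = 8 + \left(1 \cdot 5 - 5\right) = 8 + \left(5 - 5\right) = 8 + 0 = 8$)
$158 \left(L 5 + 6\right) + 20 = 158 \left(8 \cdot 5 + 6\right) + 20 = 158 \left(40 + 6\right) + 20 = 158 \cdot 46 + 20 = 7268 + 20 = 7288$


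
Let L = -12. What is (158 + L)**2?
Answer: 21316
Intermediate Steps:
(158 + L)**2 = (158 - 12)**2 = 146**2 = 21316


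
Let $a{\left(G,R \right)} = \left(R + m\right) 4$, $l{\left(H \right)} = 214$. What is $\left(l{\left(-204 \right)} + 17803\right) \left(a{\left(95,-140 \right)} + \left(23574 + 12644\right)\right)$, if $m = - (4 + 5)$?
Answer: $641801574$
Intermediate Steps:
$m = -9$ ($m = \left(-1\right) 9 = -9$)
$a{\left(G,R \right)} = -36 + 4 R$ ($a{\left(G,R \right)} = \left(R - 9\right) 4 = \left(-9 + R\right) 4 = -36 + 4 R$)
$\left(l{\left(-204 \right)} + 17803\right) \left(a{\left(95,-140 \right)} + \left(23574 + 12644\right)\right) = \left(214 + 17803\right) \left(\left(-36 + 4 \left(-140\right)\right) + \left(23574 + 12644\right)\right) = 18017 \left(\left(-36 - 560\right) + 36218\right) = 18017 \left(-596 + 36218\right) = 18017 \cdot 35622 = 641801574$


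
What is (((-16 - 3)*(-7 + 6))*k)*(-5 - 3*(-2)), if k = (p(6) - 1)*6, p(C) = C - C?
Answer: -114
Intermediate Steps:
p(C) = 0
k = -6 (k = (0 - 1)*6 = -1*6 = -6)
(((-16 - 3)*(-7 + 6))*k)*(-5 - 3*(-2)) = (((-16 - 3)*(-7 + 6))*(-6))*(-5 - 3*(-2)) = (-19*(-1)*(-6))*(-5 + 6) = (19*(-6))*1 = -114*1 = -114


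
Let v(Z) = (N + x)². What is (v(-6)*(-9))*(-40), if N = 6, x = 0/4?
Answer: 12960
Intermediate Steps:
x = 0 (x = 0*(¼) = 0)
v(Z) = 36 (v(Z) = (6 + 0)² = 6² = 36)
(v(-6)*(-9))*(-40) = (36*(-9))*(-40) = -324*(-40) = 12960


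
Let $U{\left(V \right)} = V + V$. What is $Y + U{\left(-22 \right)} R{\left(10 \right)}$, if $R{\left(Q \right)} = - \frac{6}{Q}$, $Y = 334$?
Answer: $\frac{1802}{5} \approx 360.4$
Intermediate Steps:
$U{\left(V \right)} = 2 V$
$Y + U{\left(-22 \right)} R{\left(10 \right)} = 334 + 2 \left(-22\right) \left(- \frac{6}{10}\right) = 334 - 44 \left(\left(-6\right) \frac{1}{10}\right) = 334 - - \frac{132}{5} = 334 + \frac{132}{5} = \frac{1802}{5}$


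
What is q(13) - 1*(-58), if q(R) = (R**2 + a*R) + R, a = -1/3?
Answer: 707/3 ≈ 235.67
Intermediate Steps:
a = -1/3 (a = -1*1/3 = -1/3 ≈ -0.33333)
q(R) = R**2 + 2*R/3 (q(R) = (R**2 - R/3) + R = R**2 + 2*R/3)
q(13) - 1*(-58) = (1/3)*13*(2 + 3*13) - 1*(-58) = (1/3)*13*(2 + 39) + 58 = (1/3)*13*41 + 58 = 533/3 + 58 = 707/3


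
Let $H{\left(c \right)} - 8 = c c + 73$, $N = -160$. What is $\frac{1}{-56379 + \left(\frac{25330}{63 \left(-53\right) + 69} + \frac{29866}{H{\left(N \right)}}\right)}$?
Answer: $- \frac{8397687}{473508479164} \approx -1.7735 \cdot 10^{-5}$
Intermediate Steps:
$H{\left(c \right)} = 81 + c^{2}$ ($H{\left(c \right)} = 8 + \left(c c + 73\right) = 8 + \left(c^{2} + 73\right) = 8 + \left(73 + c^{2}\right) = 81 + c^{2}$)
$\frac{1}{-56379 + \left(\frac{25330}{63 \left(-53\right) + 69} + \frac{29866}{H{\left(N \right)}}\right)} = \frac{1}{-56379 + \left(\frac{25330}{63 \left(-53\right) + 69} + \frac{29866}{81 + \left(-160\right)^{2}}\right)} = \frac{1}{-56379 + \left(\frac{25330}{-3339 + 69} + \frac{29866}{81 + 25600}\right)} = \frac{1}{-56379 + \left(\frac{25330}{-3270} + \frac{29866}{25681}\right)} = \frac{1}{-56379 + \left(25330 \left(- \frac{1}{3270}\right) + 29866 \cdot \frac{1}{25681}\right)} = \frac{1}{-56379 + \left(- \frac{2533}{327} + \frac{29866}{25681}\right)} = \frac{1}{-56379 - \frac{55283791}{8397687}} = \frac{1}{- \frac{473508479164}{8397687}} = - \frac{8397687}{473508479164}$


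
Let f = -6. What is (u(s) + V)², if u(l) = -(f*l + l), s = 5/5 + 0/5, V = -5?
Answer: 0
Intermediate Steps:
s = 1 (s = 5*(⅕) + 0*(⅕) = 1 + 0 = 1)
u(l) = 5*l (u(l) = -(-6*l + l) = -(-5)*l = 5*l)
(u(s) + V)² = (5*1 - 5)² = (5 - 5)² = 0² = 0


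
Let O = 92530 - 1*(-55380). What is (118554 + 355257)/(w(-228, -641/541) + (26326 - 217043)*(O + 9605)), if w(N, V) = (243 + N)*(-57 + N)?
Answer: -157937/10013597510 ≈ -1.5772e-5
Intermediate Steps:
O = 147910 (O = 92530 + 55380 = 147910)
w(N, V) = (-57 + N)*(243 + N)
(118554 + 355257)/(w(-228, -641/541) + (26326 - 217043)*(O + 9605)) = (118554 + 355257)/((-13851 + (-228)² + 186*(-228)) + (26326 - 217043)*(147910 + 9605)) = 473811/((-13851 + 51984 - 42408) - 190717*157515) = 473811/(-4275 - 30040788255) = 473811/(-30040792530) = 473811*(-1/30040792530) = -157937/10013597510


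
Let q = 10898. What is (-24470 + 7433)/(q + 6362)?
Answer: -17037/17260 ≈ -0.98708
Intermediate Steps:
(-24470 + 7433)/(q + 6362) = (-24470 + 7433)/(10898 + 6362) = -17037/17260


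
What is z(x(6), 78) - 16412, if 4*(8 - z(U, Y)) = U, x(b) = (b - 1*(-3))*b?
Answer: -32835/2 ≈ -16418.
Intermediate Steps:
x(b) = b*(3 + b) (x(b) = (b + 3)*b = (3 + b)*b = b*(3 + b))
z(U, Y) = 8 - U/4
z(x(6), 78) - 16412 = (8 - 3*(3 + 6)/2) - 16412 = (8 - 3*9/2) - 16412 = (8 - 1/4*54) - 16412 = (8 - 27/2) - 16412 = -11/2 - 16412 = -32835/2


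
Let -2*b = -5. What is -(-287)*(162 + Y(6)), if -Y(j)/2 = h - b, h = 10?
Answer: 42189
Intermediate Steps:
b = 5/2 (b = -1/2*(-5) = 5/2 ≈ 2.5000)
Y(j) = -15 (Y(j) = -2*(10 - 1*5/2) = -2*(10 - 5/2) = -2*15/2 = -15)
-(-287)*(162 + Y(6)) = -(-287)*(162 - 15) = -(-287)*147 = -1*(-42189) = 42189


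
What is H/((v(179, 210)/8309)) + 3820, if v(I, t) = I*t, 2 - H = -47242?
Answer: 12765338/895 ≈ 14263.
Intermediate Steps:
H = 47244 (H = 2 - 1*(-47242) = 2 + 47242 = 47244)
H/((v(179, 210)/8309)) + 3820 = 47244/(((179*210)/8309)) + 3820 = 47244/((37590*(1/8309))) + 3820 = 47244/(5370/1187) + 3820 = 47244*(1187/5370) + 3820 = 9346438/895 + 3820 = 12765338/895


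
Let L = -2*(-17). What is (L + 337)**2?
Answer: 137641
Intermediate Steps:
L = 34
(L + 337)**2 = (34 + 337)**2 = 371**2 = 137641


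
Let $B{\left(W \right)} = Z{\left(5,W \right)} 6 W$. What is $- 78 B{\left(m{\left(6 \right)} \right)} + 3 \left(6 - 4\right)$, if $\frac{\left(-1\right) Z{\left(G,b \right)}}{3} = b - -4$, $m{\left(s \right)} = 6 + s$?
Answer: $269574$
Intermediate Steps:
$Z{\left(G,b \right)} = -12 - 3 b$ ($Z{\left(G,b \right)} = - 3 \left(b - -4\right) = - 3 \left(b + 4\right) = - 3 \left(4 + b\right) = -12 - 3 b$)
$B{\left(W \right)} = 6 W \left(-12 - 3 W\right)$ ($B{\left(W \right)} = \left(-12 - 3 W\right) 6 W = 6 W \left(-12 - 3 W\right)$)
$- 78 B{\left(m{\left(6 \right)} \right)} + 3 \left(6 - 4\right) = - 78 \left(- 18 \left(6 + 6\right) \left(4 + \left(6 + 6\right)\right)\right) + 3 \left(6 - 4\right) = - 78 \left(\left(-18\right) 12 \left(4 + 12\right)\right) + 3 \cdot 2 = - 78 \left(\left(-18\right) 12 \cdot 16\right) + 6 = \left(-78\right) \left(-3456\right) + 6 = 269568 + 6 = 269574$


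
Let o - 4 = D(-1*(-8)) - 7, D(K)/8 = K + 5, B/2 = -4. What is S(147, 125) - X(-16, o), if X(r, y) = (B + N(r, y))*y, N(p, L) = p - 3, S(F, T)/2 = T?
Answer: 2977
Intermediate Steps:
B = -8 (B = 2*(-4) = -8)
D(K) = 40 + 8*K (D(K) = 8*(K + 5) = 8*(5 + K) = 40 + 8*K)
S(F, T) = 2*T
o = 101 (o = 4 + ((40 + 8*(-1*(-8))) - 7) = 4 + ((40 + 8*8) - 7) = 4 + ((40 + 64) - 7) = 4 + (104 - 7) = 4 + 97 = 101)
N(p, L) = -3 + p
X(r, y) = y*(-11 + r) (X(r, y) = (-8 + (-3 + r))*y = (-11 + r)*y = y*(-11 + r))
S(147, 125) - X(-16, o) = 2*125 - 101*(-11 - 16) = 250 - 101*(-27) = 250 - 1*(-2727) = 250 + 2727 = 2977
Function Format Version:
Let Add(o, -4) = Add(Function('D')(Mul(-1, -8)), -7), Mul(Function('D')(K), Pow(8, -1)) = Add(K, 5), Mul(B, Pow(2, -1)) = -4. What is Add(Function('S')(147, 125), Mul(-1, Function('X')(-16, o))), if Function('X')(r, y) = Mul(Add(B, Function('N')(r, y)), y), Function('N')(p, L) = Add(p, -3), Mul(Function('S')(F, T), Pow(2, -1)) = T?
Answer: 2977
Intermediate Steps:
B = -8 (B = Mul(2, -4) = -8)
Function('D')(K) = Add(40, Mul(8, K)) (Function('D')(K) = Mul(8, Add(K, 5)) = Mul(8, Add(5, K)) = Add(40, Mul(8, K)))
Function('S')(F, T) = Mul(2, T)
o = 101 (o = Add(4, Add(Add(40, Mul(8, Mul(-1, -8))), -7)) = Add(4, Add(Add(40, Mul(8, 8)), -7)) = Add(4, Add(Add(40, 64), -7)) = Add(4, Add(104, -7)) = Add(4, 97) = 101)
Function('N')(p, L) = Add(-3, p)
Function('X')(r, y) = Mul(y, Add(-11, r)) (Function('X')(r, y) = Mul(Add(-8, Add(-3, r)), y) = Mul(Add(-11, r), y) = Mul(y, Add(-11, r)))
Add(Function('S')(147, 125), Mul(-1, Function('X')(-16, o))) = Add(Mul(2, 125), Mul(-1, Mul(101, Add(-11, -16)))) = Add(250, Mul(-1, Mul(101, -27))) = Add(250, Mul(-1, -2727)) = Add(250, 2727) = 2977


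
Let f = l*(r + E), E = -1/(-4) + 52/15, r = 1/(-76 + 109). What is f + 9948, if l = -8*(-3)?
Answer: 552086/55 ≈ 10038.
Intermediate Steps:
r = 1/33 ≈ 0.030303
l = 24
E = 223/60 (E = -1*(-1/4) + 52*(1/15) = 1/4 + 52/15 = 223/60 ≈ 3.7167)
f = 4946/55 (f = 24*(1/33 + 223/60) = 24*(2473/660) = 4946/55 ≈ 89.927)
f + 9948 = 4946/55 + 9948 = 552086/55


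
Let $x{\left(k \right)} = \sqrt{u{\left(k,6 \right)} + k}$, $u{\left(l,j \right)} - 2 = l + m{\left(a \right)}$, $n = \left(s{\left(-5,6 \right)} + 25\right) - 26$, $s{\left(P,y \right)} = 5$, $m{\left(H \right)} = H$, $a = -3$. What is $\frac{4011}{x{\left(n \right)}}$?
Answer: $573 \sqrt{7} \approx 1516.0$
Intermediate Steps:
$n = 4$ ($n = \left(5 + 25\right) - 26 = 30 - 26 = 4$)
$u{\left(l,j \right)} = -1 + l$ ($u{\left(l,j \right)} = 2 + \left(l - 3\right) = 2 + \left(-3 + l\right) = -1 + l$)
$x{\left(k \right)} = \sqrt{-1 + 2 k}$ ($x{\left(k \right)} = \sqrt{\left(-1 + k\right) + k} = \sqrt{-1 + 2 k}$)
$\frac{4011}{x{\left(n \right)}} = \frac{4011}{\sqrt{-1 + 2 \cdot 4}} = \frac{4011}{\sqrt{-1 + 8}} = \frac{4011}{\sqrt{7}} = 4011 \frac{\sqrt{7}}{7} = 573 \sqrt{7}$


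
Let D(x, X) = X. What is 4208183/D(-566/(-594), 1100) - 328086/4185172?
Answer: 4402902191969/1150922300 ≈ 3825.5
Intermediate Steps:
4208183/D(-566/(-594), 1100) - 328086/4185172 = 4208183/1100 - 328086/4185172 = 4208183*(1/1100) - 328086*1/4185172 = 4208183/1100 - 164043/2092586 = 4402902191969/1150922300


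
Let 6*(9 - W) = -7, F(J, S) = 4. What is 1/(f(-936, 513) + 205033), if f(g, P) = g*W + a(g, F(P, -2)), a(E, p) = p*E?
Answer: 1/191773 ≈ 5.2145e-6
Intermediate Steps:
a(E, p) = E*p
W = 61/6 (W = 9 - 1/6*(-7) = 9 + 7/6 = 61/6 ≈ 10.167)
f(g, P) = 85*g/6 (f(g, P) = g*(61/6) + g*4 = 61*g/6 + 4*g = 85*g/6)
1/(f(-936, 513) + 205033) = 1/((85/6)*(-936) + 205033) = 1/(-13260 + 205033) = 1/191773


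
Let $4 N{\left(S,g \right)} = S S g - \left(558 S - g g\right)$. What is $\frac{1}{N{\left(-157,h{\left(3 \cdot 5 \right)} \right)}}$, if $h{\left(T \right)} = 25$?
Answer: $\frac{1}{176114} \approx 5.6781 \cdot 10^{-6}$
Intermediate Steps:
$N{\left(S,g \right)} = - \frac{279 S}{2} + \frac{g^{2}}{4} + \frac{g S^{2}}{4}$ ($N{\left(S,g \right)} = \frac{S S g - \left(558 S - g g\right)}{4} = \frac{S^{2} g - \left(- g^{2} + 558 S\right)}{4} = \frac{g S^{2} - \left(- g^{2} + 558 S\right)}{4} = \frac{g^{2} - 558 S + g S^{2}}{4} = - \frac{279 S}{2} + \frac{g^{2}}{4} + \frac{g S^{2}}{4}$)
$\frac{1}{N{\left(-157,h{\left(3 \cdot 5 \right)} \right)}} = \frac{1}{\left(- \frac{279}{2}\right) \left(-157\right) + \frac{25^{2}}{4} + \frac{1}{4} \cdot 25 \left(-157\right)^{2}} = \frac{1}{\frac{43803}{2} + \frac{1}{4} \cdot 625 + \frac{1}{4} \cdot 25 \cdot 24649} = \frac{1}{\frac{43803}{2} + \frac{625}{4} + \frac{616225}{4}} = \frac{1}{176114}$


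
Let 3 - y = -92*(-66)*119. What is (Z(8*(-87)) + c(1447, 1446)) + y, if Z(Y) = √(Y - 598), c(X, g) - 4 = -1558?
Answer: -724119 + I*√1294 ≈ -7.2412e+5 + 35.972*I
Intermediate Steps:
c(X, g) = -1554 (c(X, g) = 4 - 1558 = -1554)
Z(Y) = √(-598 + Y)
y = -722565 (y = 3 - (-92*(-66))*119 = 3 - 6072*119 = 3 - 1*722568 = 3 - 722568 = -722565)
(Z(8*(-87)) + c(1447, 1446)) + y = (√(-598 + 8*(-87)) - 1554) - 722565 = (√(-598 - 696) - 1554) - 722565 = (√(-1294) - 1554) - 722565 = (I*√1294 - 1554) - 722565 = (-1554 + I*√1294) - 722565 = -724119 + I*√1294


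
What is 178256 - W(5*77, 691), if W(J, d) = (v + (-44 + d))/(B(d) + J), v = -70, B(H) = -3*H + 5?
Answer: 300005425/1683 ≈ 1.7826e+5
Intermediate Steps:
B(H) = 5 - 3*H
W(J, d) = (-114 + d)/(5 + J - 3*d) (W(J, d) = (-70 + (-44 + d))/((5 - 3*d) + J) = (-114 + d)/(5 + J - 3*d))
178256 - W(5*77, 691) = 178256 - (-114 + 691)/(5 + 5*77 - 3*691) = 178256 - 577/(5 + 385 - 2073) = 178256 - 577/(-1683) = 178256 - (-1)*577/1683 = 178256 - 1*(-577/1683) = 178256 + 577/1683 = 300005425/1683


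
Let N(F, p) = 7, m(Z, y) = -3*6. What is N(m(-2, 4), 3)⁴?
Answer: 2401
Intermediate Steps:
m(Z, y) = -18
N(m(-2, 4), 3)⁴ = 7⁴ = 2401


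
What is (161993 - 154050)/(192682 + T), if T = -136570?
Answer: 7943/56112 ≈ 0.14156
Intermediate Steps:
(161993 - 154050)/(192682 + T) = (161993 - 154050)/(192682 - 136570) = 7943/56112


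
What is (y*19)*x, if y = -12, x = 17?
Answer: -3876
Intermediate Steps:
(y*19)*x = -12*19*17 = -228*17 = -3876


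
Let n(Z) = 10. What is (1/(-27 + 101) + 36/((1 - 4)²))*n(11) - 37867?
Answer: -1399594/37 ≈ -37827.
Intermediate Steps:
(1/(-27 + 101) + 36/((1 - 4)²))*n(11) - 37867 = (1/(-27 + 101) + 36/((1 - 4)²))*10 - 37867 = (1/74 + 36/((-3)²))*10 - 37867 = (1/74 + 36/9)*10 - 37867 = (1/74 + 36*(⅑))*10 - 37867 = (1/74 + 4)*10 - 37867 = (297/74)*10 - 37867 = 1485/37 - 37867 = -1399594/37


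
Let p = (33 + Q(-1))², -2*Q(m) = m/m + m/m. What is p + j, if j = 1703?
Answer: 2727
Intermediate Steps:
Q(m) = -1 (Q(m) = -(m/m + m/m)/2 = -(1 + 1)/2 = -½*2 = -1)
p = 1024 (p = (33 - 1)² = 32² = 1024)
p + j = 1024 + 1703 = 2727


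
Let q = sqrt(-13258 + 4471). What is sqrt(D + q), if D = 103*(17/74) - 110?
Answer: sqrt(-472786 + 5476*I*sqrt(8787))/74 ≈ 4.5334 + 10.339*I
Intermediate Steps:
D = -6389/74 (D = 103*(17*(1/74)) - 110 = 103*(17/74) - 110 = 1751/74 - 110 = -6389/74 ≈ -86.338)
q = I*sqrt(8787) (q = sqrt(-8787) = I*sqrt(8787) ≈ 93.739*I)
sqrt(D + q) = sqrt(-6389/74 + I*sqrt(8787))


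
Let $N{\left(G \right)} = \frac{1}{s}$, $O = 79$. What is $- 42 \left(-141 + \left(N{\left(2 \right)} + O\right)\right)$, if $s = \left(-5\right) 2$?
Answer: $\frac{13041}{5} \approx 2608.2$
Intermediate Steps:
$s = -10$
$N{\left(G \right)} = - \frac{1}{10}$ ($N{\left(G \right)} = \frac{1}{-10} = - \frac{1}{10}$)
$- 42 \left(-141 + \left(N{\left(2 \right)} + O\right)\right) = - 42 \left(-141 + \left(- \frac{1}{10} + 79\right)\right) = - 42 \left(-141 + \frac{789}{10}\right) = \left(-42\right) \left(- \frac{621}{10}\right) = \frac{13041}{5}$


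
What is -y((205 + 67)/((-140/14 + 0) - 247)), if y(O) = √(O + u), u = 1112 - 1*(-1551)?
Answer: -√175818583/257 ≈ -51.594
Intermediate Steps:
u = 2663 (u = 1112 + 1551 = 2663)
y(O) = √(2663 + O) (y(O) = √(O + 2663) = √(2663 + O))
-y((205 + 67)/((-140/14 + 0) - 247)) = -√(2663 + (205 + 67)/((-140/14 + 0) - 247)) = -√(2663 + 272/((-140/14 + 0) - 247)) = -√(2663 + 272/((-7*10/7 + 0) - 247)) = -√(2663 + 272/((-10 + 0) - 247)) = -√(2663 + 272/(-10 - 247)) = -√(2663 + 272/(-257)) = -√(2663 + 272*(-1/257)) = -√(2663 - 272/257) = -√(684119/257) = -√175818583/257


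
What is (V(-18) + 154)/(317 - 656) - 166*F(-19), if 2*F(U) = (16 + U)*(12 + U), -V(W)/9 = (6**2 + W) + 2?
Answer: -590851/339 ≈ -1742.9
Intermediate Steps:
V(W) = -342 - 9*W (V(W) = -9*((6**2 + W) + 2) = -9*((36 + W) + 2) = -9*(38 + W) = -342 - 9*W)
F(U) = (12 + U)*(16 + U)/2 (F(U) = ((16 + U)*(12 + U))/2 = ((12 + U)*(16 + U))/2 = (12 + U)*(16 + U)/2)
(V(-18) + 154)/(317 - 656) - 166*F(-19) = ((-342 - 9*(-18)) + 154)/(317 - 656) - 166*(96 + (1/2)*(-19)**2 + 14*(-19)) = ((-342 + 162) + 154)/(-339) - 166*(96 + (1/2)*361 - 266) = (-180 + 154)*(-1/339) - 166*(96 + 361/2 - 266) = -26*(-1/339) - 166*21/2 = 26/339 - 1743 = -590851/339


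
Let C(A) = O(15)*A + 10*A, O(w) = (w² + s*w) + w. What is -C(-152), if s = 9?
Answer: 58520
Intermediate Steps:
O(w) = w² + 10*w (O(w) = (w² + 9*w) + w = w² + 10*w)
C(A) = 385*A (C(A) = (15*(10 + 15))*A + 10*A = (15*25)*A + 10*A = 375*A + 10*A = 385*A)
-C(-152) = -385*(-152) = -1*(-58520) = 58520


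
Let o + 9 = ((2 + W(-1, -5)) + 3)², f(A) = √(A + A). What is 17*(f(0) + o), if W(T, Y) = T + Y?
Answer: -136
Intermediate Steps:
f(A) = √2*√A (f(A) = √(2*A) = √2*√A)
o = -8 (o = -9 + ((2 + (-1 - 5)) + 3)² = -9 + ((2 - 6) + 3)² = -9 + (-4 + 3)² = -9 + (-1)² = -9 + 1 = -8)
17*(f(0) + o) = 17*(√2*√0 - 8) = 17*(√2*0 - 8) = 17*(0 - 8) = 17*(-8) = -136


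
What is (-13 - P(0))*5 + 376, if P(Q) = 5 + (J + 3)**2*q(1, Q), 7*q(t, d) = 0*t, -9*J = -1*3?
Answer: 286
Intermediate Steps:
J = 1/3 (J = -(-1)*3/9 = -1/9*(-3) = 1/3 ≈ 0.33333)
q(t, d) = 0 (q(t, d) = (0*t)/7 = (1/7)*0 = 0)
P(Q) = 5 (P(Q) = 5 + (1/3 + 3)**2*0 = 5 + (10/3)**2*0 = 5 + (100/9)*0 = 5 + 0 = 5)
(-13 - P(0))*5 + 376 = (-13 - 1*5)*5 + 376 = (-13 - 5)*5 + 376 = -18*5 + 376 = -90 + 376 = 286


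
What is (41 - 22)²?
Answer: 361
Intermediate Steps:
(41 - 22)² = 19² = 361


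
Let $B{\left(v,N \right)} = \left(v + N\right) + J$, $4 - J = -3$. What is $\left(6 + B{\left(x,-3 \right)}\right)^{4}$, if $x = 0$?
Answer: $10000$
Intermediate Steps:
$J = 7$ ($J = 4 - -3 = 4 + 3 = 7$)
$B{\left(v,N \right)} = 7 + N + v$ ($B{\left(v,N \right)} = \left(v + N\right) + 7 = \left(N + v\right) + 7 = 7 + N + v$)
$\left(6 + B{\left(x,-3 \right)}\right)^{4} = \left(6 + \left(7 - 3 + 0\right)\right)^{4} = \left(6 + 4\right)^{4} = 10^{4} = 10000$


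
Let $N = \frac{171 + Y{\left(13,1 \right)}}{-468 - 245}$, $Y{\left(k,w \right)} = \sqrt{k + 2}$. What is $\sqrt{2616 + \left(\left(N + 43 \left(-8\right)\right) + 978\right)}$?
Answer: $\frac{\sqrt{1652077327 - 713 \sqrt{15}}}{713} \approx 57.007$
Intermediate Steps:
$Y{\left(k,w \right)} = \sqrt{2 + k}$
$N = - \frac{171}{713} - \frac{\sqrt{15}}{713}$ ($N = \frac{171 + \sqrt{2 + 13}}{-468 - 245} = \frac{171 + \sqrt{15}}{-713} = \left(171 + \sqrt{15}\right) \left(- \frac{1}{713}\right) = - \frac{171}{713} - \frac{\sqrt{15}}{713} \approx -0.24526$)
$\sqrt{2616 + \left(\left(N + 43 \left(-8\right)\right) + 978\right)} = \sqrt{2616 + \left(\left(\left(- \frac{171}{713} - \frac{\sqrt{15}}{713}\right) + 43 \left(-8\right)\right) + 978\right)} = \sqrt{2616 + \left(\left(\left(- \frac{171}{713} - \frac{\sqrt{15}}{713}\right) - 344\right) + 978\right)} = \sqrt{2616 + \left(\left(- \frac{245443}{713} - \frac{\sqrt{15}}{713}\right) + 978\right)} = \sqrt{2616 + \left(\frac{451871}{713} - \frac{\sqrt{15}}{713}\right)} = \sqrt{\frac{2317079}{713} - \frac{\sqrt{15}}{713}}$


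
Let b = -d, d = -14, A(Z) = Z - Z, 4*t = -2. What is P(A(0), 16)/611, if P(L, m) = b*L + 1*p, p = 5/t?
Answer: -10/611 ≈ -0.016367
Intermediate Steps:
t = -1/2 (t = (1/4)*(-2) = -1/2 ≈ -0.50000)
p = -10 (p = 5/(-1/2) = 5*(-2) = -10)
A(Z) = 0
b = 14 (b = -1*(-14) = 14)
P(L, m) = -10 + 14*L (P(L, m) = 14*L + 1*(-10) = 14*L - 10 = -10 + 14*L)
P(A(0), 16)/611 = (-10 + 14*0)/611 = (-10 + 0)*(1/611) = -10*1/611 = -10/611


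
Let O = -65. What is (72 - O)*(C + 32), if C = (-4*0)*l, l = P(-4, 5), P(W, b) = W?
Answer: 4384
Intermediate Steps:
l = -4
C = 0 (C = -4*0*(-4) = 0*(-4) = 0)
(72 - O)*(C + 32) = (72 - 1*(-65))*(0 + 32) = (72 + 65)*32 = 137*32 = 4384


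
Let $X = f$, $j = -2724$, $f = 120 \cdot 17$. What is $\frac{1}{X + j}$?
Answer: $- \frac{1}{684} \approx -0.001462$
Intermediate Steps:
$f = 2040$
$X = 2040$
$\frac{1}{X + j} = \frac{1}{2040 - 2724} = \frac{1}{-684} = - \frac{1}{684}$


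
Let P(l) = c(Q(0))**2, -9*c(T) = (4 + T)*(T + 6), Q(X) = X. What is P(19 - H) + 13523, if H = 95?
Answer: 121771/9 ≈ 13530.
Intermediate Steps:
c(T) = -(4 + T)*(6 + T)/9 (c(T) = -(4 + T)*(T + 6)/9 = -(4 + T)*(6 + T)/9)
P(l) = 64/9 (P(l) = (-8/3 - 10/9*0 - 1/9*0**2)**2 = (-8/3 + 0 - 1/9*0)**2 = (-8/3 + 0 + 0)**2 = (-8/3)**2 = 64/9)
P(19 - H) + 13523 = 64/9 + 13523 = 121771/9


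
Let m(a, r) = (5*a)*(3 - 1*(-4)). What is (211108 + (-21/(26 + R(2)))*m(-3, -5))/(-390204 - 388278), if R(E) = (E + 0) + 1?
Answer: -6124337/22575978 ≈ -0.27128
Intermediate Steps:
R(E) = 1 + E (R(E) = E + 1 = 1 + E)
m(a, r) = 35*a (m(a, r) = (5*a)*(3 + 4) = (5*a)*7 = 35*a)
(211108 + (-21/(26 + R(2)))*m(-3, -5))/(-390204 - 388278) = (211108 + (-21/(26 + (1 + 2)))*(35*(-3)))/(-390204 - 388278) = (211108 + (-21/(26 + 3))*(-105))/(-778482) = (211108 + (-21/29)*(-105))*(-1/778482) = (211108 + ((1/29)*(-21))*(-105))*(-1/778482) = (211108 - 21/29*(-105))*(-1/778482) = (211108 + 2205/29)*(-1/778482) = (6124337/29)*(-1/778482) = -6124337/22575978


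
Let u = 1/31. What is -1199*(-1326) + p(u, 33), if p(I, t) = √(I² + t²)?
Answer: 1589874 + √1046530/31 ≈ 1.5899e+6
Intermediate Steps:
u = 1/31 ≈ 0.032258
-1199*(-1326) + p(u, 33) = -1199*(-1326) + √((1/31)² + 33²) = 1589874 + √(1/961 + 1089) = 1589874 + √(1046530/961) = 1589874 + √1046530/31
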